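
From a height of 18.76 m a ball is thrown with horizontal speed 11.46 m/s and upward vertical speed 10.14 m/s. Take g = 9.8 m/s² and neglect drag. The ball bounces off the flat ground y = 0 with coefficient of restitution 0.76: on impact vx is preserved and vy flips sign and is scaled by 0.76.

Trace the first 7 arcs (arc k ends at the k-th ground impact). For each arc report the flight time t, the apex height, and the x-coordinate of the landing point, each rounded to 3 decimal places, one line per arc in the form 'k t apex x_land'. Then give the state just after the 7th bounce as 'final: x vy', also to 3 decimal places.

1 3.248 24.006 37.223
2 3.364 13.866 75.779
3 2.557 8.009 105.081
4 1.943 4.626 127.351
5 1.477 2.672 144.276
6 1.122 1.543 157.139
7 0.853 0.891 166.915
final: 166.915 3.177

Arc 1: start y=18.760, vy=10.140 → t=3.248, apex=24.006, x_land=37.223, impact vy=-21.691
  bounce: vy ← 0.76·21.691 = 16.485
Arc 2: start y=0.000, vy=16.485 → t=3.364, apex=13.866, x_land=75.779, impact vy=-16.485
  bounce: vy ← 0.76·16.485 = 12.529
Arc 3: start y=0.000, vy=12.529 → t=2.557, apex=8.009, x_land=105.081, impact vy=-12.529
  bounce: vy ← 0.76·12.529 = 9.522
Arc 4: start y=0.000, vy=9.522 → t=1.943, apex=4.626, x_land=127.351, impact vy=-9.522
  bounce: vy ← 0.76·9.522 = 7.237
Arc 5: start y=0.000, vy=7.237 → t=1.477, apex=2.672, x_land=144.276, impact vy=-7.237
  bounce: vy ← 0.76·7.237 = 5.500
Arc 6: start y=0.000, vy=5.500 → t=1.122, apex=1.543, x_land=157.139, impact vy=-5.500
  bounce: vy ← 0.76·5.500 = 4.180
Arc 7: start y=0.000, vy=4.180 → t=0.853, apex=0.891, x_land=166.915, impact vy=-4.180
  bounce: vy ← 0.76·4.180 = 3.177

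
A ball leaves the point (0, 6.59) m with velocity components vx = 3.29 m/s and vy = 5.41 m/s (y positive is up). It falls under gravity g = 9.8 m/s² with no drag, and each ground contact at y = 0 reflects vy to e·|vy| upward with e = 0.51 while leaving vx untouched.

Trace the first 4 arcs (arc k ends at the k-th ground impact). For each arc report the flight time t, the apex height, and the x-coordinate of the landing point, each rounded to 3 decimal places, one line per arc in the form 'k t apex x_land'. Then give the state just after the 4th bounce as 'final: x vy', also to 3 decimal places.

Arc 1: start y=6.590, vy=5.410 → t=1.836, apex=8.083, x_land=6.042, impact vy=-12.587
  bounce: vy ← 0.51·12.587 = 6.419
Arc 2: start y=0.000, vy=6.419 → t=1.310, apex=2.102, x_land=10.352, impact vy=-6.419
  bounce: vy ← 0.51·6.419 = 3.274
Arc 3: start y=0.000, vy=3.274 → t=0.668, apex=0.547, x_land=12.550, impact vy=-3.274
  bounce: vy ← 0.51·3.274 = 1.670
Arc 4: start y=0.000, vy=1.670 → t=0.341, apex=0.142, x_land=13.671, impact vy=-1.670
  bounce: vy ← 0.51·1.670 = 0.852

1 1.836 8.083 6.042
2 1.310 2.102 10.352
3 0.668 0.547 12.550
4 0.341 0.142 13.671
final: 13.671 0.852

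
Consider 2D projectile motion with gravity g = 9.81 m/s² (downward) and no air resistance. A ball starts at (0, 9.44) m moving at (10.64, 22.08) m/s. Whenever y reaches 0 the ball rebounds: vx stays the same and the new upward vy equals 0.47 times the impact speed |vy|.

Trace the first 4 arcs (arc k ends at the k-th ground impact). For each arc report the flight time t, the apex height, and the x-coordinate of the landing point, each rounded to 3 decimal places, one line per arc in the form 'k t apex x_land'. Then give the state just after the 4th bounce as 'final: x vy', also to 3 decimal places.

1 4.895 34.288 52.080
2 2.485 7.574 78.524
3 1.168 1.673 90.952
4 0.549 0.370 96.794
final: 96.794 1.266

Arc 1: start y=9.440, vy=22.080 → t=4.895, apex=34.288, x_land=52.080, impact vy=-25.937
  bounce: vy ← 0.47·25.937 = 12.190
Arc 2: start y=0.000, vy=12.190 → t=2.485, apex=7.574, x_land=78.524, impact vy=-12.190
  bounce: vy ← 0.47·12.190 = 5.730
Arc 3: start y=0.000, vy=5.730 → t=1.168, apex=1.673, x_land=90.952, impact vy=-5.730
  bounce: vy ← 0.47·5.730 = 2.693
Arc 4: start y=0.000, vy=2.693 → t=0.549, apex=0.370, x_land=96.794, impact vy=-2.693
  bounce: vy ← 0.47·2.693 = 1.266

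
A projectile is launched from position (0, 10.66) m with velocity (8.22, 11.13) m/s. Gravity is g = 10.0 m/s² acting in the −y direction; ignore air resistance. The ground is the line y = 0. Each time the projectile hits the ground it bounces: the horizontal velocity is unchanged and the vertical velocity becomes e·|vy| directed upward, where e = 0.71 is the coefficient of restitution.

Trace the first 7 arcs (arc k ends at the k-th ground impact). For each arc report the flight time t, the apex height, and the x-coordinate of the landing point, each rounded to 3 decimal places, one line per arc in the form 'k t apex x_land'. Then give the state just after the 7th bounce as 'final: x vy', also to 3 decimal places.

1 2.949 16.854 24.240
2 2.607 8.496 45.671
3 1.851 4.283 60.886
4 1.314 2.159 71.689
5 0.933 1.088 79.359
6 0.663 0.549 84.805
7 0.470 0.277 88.671
final: 88.671 1.670

Arc 1: start y=10.660, vy=11.130 → t=2.949, apex=16.854, x_land=24.240, impact vy=-18.360
  bounce: vy ← 0.71·18.360 = 13.035
Arc 2: start y=0.000, vy=13.035 → t=2.607, apex=8.496, x_land=45.671, impact vy=-13.035
  bounce: vy ← 0.71·13.035 = 9.255
Arc 3: start y=0.000, vy=9.255 → t=1.851, apex=4.283, x_land=60.886, impact vy=-9.255
  bounce: vy ← 0.71·9.255 = 6.571
Arc 4: start y=0.000, vy=6.571 → t=1.314, apex=2.159, x_land=71.689, impact vy=-6.571
  bounce: vy ← 0.71·6.571 = 4.665
Arc 5: start y=0.000, vy=4.665 → t=0.933, apex=1.088, x_land=79.359, impact vy=-4.665
  bounce: vy ← 0.71·4.665 = 3.313
Arc 6: start y=0.000, vy=3.313 → t=0.663, apex=0.549, x_land=84.805, impact vy=-3.313
  bounce: vy ← 0.71·3.313 = 2.352
Arc 7: start y=0.000, vy=2.352 → t=0.470, apex=0.277, x_land=88.671, impact vy=-2.352
  bounce: vy ← 0.71·2.352 = 1.670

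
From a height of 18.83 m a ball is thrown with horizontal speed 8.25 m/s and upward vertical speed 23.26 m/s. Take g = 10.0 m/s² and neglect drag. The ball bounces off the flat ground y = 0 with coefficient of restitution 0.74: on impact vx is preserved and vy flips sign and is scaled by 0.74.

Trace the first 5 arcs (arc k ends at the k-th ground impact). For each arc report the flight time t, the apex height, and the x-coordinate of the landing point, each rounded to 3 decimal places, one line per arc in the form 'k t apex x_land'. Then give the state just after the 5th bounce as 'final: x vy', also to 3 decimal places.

1 5.355 45.881 44.181
2 4.483 25.125 81.168
3 3.318 13.758 108.538
4 2.455 7.534 128.792
5 1.817 4.126 143.780
final: 143.780 6.722

Arc 1: start y=18.830, vy=23.260 → t=5.355, apex=45.881, x_land=44.181, impact vy=-30.292
  bounce: vy ← 0.74·30.292 = 22.416
Arc 2: start y=0.000, vy=22.416 → t=4.483, apex=25.125, x_land=81.168, impact vy=-22.416
  bounce: vy ← 0.74·22.416 = 16.588
Arc 3: start y=0.000, vy=16.588 → t=3.318, apex=13.758, x_land=108.538, impact vy=-16.588
  bounce: vy ← 0.74·16.588 = 12.275
Arc 4: start y=0.000, vy=12.275 → t=2.455, apex=7.534, x_land=128.792, impact vy=-12.275
  bounce: vy ← 0.74·12.275 = 9.084
Arc 5: start y=0.000, vy=9.084 → t=1.817, apex=4.126, x_land=143.780, impact vy=-9.084
  bounce: vy ← 0.74·9.084 = 6.722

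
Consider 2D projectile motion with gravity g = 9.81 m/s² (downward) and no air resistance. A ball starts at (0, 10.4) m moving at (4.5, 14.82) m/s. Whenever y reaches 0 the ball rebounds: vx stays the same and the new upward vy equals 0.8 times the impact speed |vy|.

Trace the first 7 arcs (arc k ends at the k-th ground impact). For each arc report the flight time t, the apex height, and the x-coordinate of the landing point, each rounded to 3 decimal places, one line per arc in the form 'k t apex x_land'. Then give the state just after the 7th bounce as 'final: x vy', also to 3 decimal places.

1 3.609 21.594 16.240
2 3.357 13.820 31.347
3 2.686 8.845 43.433
4 2.149 5.661 53.102
5 1.719 3.623 60.836
6 1.375 2.319 67.024
7 1.100 1.484 71.975
final: 71.975 4.317

Arc 1: start y=10.400, vy=14.820 → t=3.609, apex=21.594, x_land=16.240, impact vy=-20.583
  bounce: vy ← 0.8·20.583 = 16.467
Arc 2: start y=0.000, vy=16.467 → t=3.357, apex=13.820, x_land=31.347, impact vy=-16.467
  bounce: vy ← 0.8·16.467 = 13.173
Arc 3: start y=0.000, vy=13.173 → t=2.686, apex=8.845, x_land=43.433, impact vy=-13.173
  bounce: vy ← 0.8·13.173 = 10.539
Arc 4: start y=0.000, vy=10.539 → t=2.149, apex=5.661, x_land=53.102, impact vy=-10.539
  bounce: vy ← 0.8·10.539 = 8.431
Arc 5: start y=0.000, vy=8.431 → t=1.719, apex=3.623, x_land=60.836, impact vy=-8.431
  bounce: vy ← 0.8·8.431 = 6.745
Arc 6: start y=0.000, vy=6.745 → t=1.375, apex=2.319, x_land=67.024, impact vy=-6.745
  bounce: vy ← 0.8·6.745 = 5.396
Arc 7: start y=0.000, vy=5.396 → t=1.100, apex=1.484, x_land=71.975, impact vy=-5.396
  bounce: vy ← 0.8·5.396 = 4.317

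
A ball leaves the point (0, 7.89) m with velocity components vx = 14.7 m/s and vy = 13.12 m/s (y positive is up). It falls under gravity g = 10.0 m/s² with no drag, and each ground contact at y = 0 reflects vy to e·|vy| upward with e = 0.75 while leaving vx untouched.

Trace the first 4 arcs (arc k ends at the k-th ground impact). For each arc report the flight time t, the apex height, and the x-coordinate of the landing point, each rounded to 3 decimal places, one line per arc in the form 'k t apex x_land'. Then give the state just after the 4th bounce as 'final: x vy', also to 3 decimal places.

1 3.128 16.497 45.988
2 2.725 9.279 86.039
3 2.043 5.220 116.078
4 1.533 2.936 138.607
final: 138.607 5.747

Arc 1: start y=7.890, vy=13.120 → t=3.128, apex=16.497, x_land=45.988, impact vy=-18.164
  bounce: vy ← 0.75·18.164 = 13.623
Arc 2: start y=0.000, vy=13.623 → t=2.725, apex=9.279, x_land=86.039, impact vy=-13.623
  bounce: vy ← 0.75·13.623 = 10.217
Arc 3: start y=0.000, vy=10.217 → t=2.043, apex=5.220, x_land=116.078, impact vy=-10.217
  bounce: vy ← 0.75·10.217 = 7.663
Arc 4: start y=0.000, vy=7.663 → t=1.533, apex=2.936, x_land=138.607, impact vy=-7.663
  bounce: vy ← 0.75·7.663 = 5.747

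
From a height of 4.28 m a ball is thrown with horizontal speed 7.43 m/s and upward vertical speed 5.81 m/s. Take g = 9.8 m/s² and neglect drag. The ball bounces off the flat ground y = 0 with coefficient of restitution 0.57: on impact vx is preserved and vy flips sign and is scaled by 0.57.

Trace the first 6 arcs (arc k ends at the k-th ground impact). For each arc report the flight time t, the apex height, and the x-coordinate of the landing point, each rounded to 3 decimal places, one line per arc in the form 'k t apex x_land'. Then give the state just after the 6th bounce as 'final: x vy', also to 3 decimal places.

Arc 1: start y=4.280, vy=5.810 → t=1.700, apex=6.002, x_land=12.628, impact vy=-10.846
  bounce: vy ← 0.57·10.846 = 6.182
Arc 2: start y=0.000, vy=6.182 → t=1.262, apex=1.950, x_land=22.003, impact vy=-6.182
  bounce: vy ← 0.57·6.182 = 3.524
Arc 3: start y=0.000, vy=3.524 → t=0.719, apex=0.634, x_land=27.346, impact vy=-3.524
  bounce: vy ← 0.57·3.524 = 2.009
Arc 4: start y=0.000, vy=2.009 → t=0.410, apex=0.206, x_land=30.392, impact vy=-2.009
  bounce: vy ← 0.57·2.009 = 1.145
Arc 5: start y=0.000, vy=1.145 → t=0.234, apex=0.067, x_land=32.128, impact vy=-1.145
  bounce: vy ← 0.57·1.145 = 0.653
Arc 6: start y=0.000, vy=0.653 → t=0.133, apex=0.022, x_land=33.118, impact vy=-0.653
  bounce: vy ← 0.57·0.653 = 0.372

1 1.700 6.002 12.628
2 1.262 1.950 22.003
3 0.719 0.634 27.346
4 0.410 0.206 30.392
5 0.234 0.067 32.128
6 0.133 0.022 33.118
final: 33.118 0.372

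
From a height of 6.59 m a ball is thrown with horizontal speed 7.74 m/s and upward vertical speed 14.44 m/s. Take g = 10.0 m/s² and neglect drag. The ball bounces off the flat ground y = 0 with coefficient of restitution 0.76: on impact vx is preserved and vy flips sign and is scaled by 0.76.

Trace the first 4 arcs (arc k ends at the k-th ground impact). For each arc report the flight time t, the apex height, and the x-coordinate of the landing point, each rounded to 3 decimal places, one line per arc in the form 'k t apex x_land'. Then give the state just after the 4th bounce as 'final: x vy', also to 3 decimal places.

1 3.289 17.016 25.455
2 2.804 9.828 47.158
3 2.131 5.677 63.653
4 1.620 3.279 76.188
final: 76.188 6.155

Arc 1: start y=6.590, vy=14.440 → t=3.289, apex=17.016, x_land=25.455, impact vy=-18.448
  bounce: vy ← 0.76·18.448 = 14.020
Arc 2: start y=0.000, vy=14.020 → t=2.804, apex=9.828, x_land=47.158, impact vy=-14.020
  bounce: vy ← 0.76·14.020 = 10.655
Arc 3: start y=0.000, vy=10.655 → t=2.131, apex=5.677, x_land=63.653, impact vy=-10.655
  bounce: vy ← 0.76·10.655 = 8.098
Arc 4: start y=0.000, vy=8.098 → t=1.620, apex=3.279, x_land=76.188, impact vy=-8.098
  bounce: vy ← 0.76·8.098 = 6.155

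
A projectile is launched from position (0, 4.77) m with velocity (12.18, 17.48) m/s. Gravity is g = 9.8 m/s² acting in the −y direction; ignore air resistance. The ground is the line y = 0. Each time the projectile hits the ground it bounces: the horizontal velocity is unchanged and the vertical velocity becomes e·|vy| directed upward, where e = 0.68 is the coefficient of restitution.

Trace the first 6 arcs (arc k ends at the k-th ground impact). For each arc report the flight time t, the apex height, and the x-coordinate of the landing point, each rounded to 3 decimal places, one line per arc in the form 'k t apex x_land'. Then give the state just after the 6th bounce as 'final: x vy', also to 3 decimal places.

Arc 1: start y=4.770, vy=17.480 → t=3.822, apex=20.359, x_land=46.553, impact vy=-19.976
  bounce: vy ← 0.68·19.976 = 13.584
Arc 2: start y=0.000, vy=13.584 → t=2.772, apex=9.414, x_land=80.318, impact vy=-13.584
  bounce: vy ← 0.68·13.584 = 9.237
Arc 3: start y=0.000, vy=9.237 → t=1.885, apex=4.353, x_land=103.278, impact vy=-9.237
  bounce: vy ← 0.68·9.237 = 6.281
Arc 4: start y=0.000, vy=6.281 → t=1.282, apex=2.013, x_land=118.891, impact vy=-6.281
  bounce: vy ← 0.68·6.281 = 4.271
Arc 5: start y=0.000, vy=4.271 → t=0.872, apex=0.931, x_land=129.508, impact vy=-4.271
  bounce: vy ← 0.68·4.271 = 2.904
Arc 6: start y=0.000, vy=2.904 → t=0.593, apex=0.430, x_land=136.727, impact vy=-2.904
  bounce: vy ← 0.68·2.904 = 1.975

1 3.822 20.359 46.553
2 2.772 9.414 80.318
3 1.885 4.353 103.278
4 1.282 2.013 118.891
5 0.872 0.931 129.508
6 0.593 0.430 136.727
final: 136.727 1.975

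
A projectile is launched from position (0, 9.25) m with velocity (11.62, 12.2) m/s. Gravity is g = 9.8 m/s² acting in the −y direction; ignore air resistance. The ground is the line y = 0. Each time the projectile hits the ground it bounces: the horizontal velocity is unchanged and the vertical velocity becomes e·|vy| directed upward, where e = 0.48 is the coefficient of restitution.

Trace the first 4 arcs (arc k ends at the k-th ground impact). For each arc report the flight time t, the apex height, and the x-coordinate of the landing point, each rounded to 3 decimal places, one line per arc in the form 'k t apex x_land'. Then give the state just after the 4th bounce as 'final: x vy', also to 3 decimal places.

1 3.099 16.844 36.010
2 1.780 3.881 56.692
3 0.854 0.894 66.620
4 0.410 0.206 71.385
final: 71.385 0.965

Arc 1: start y=9.250, vy=12.200 → t=3.099, apex=16.844, x_land=36.010, impact vy=-18.170
  bounce: vy ← 0.48·18.170 = 8.721
Arc 2: start y=0.000, vy=8.721 → t=1.780, apex=3.881, x_land=56.692, impact vy=-8.721
  bounce: vy ← 0.48·8.721 = 4.186
Arc 3: start y=0.000, vy=4.186 → t=0.854, apex=0.894, x_land=66.620, impact vy=-4.186
  bounce: vy ← 0.48·4.186 = 2.009
Arc 4: start y=0.000, vy=2.009 → t=0.410, apex=0.206, x_land=71.385, impact vy=-2.009
  bounce: vy ← 0.48·2.009 = 0.965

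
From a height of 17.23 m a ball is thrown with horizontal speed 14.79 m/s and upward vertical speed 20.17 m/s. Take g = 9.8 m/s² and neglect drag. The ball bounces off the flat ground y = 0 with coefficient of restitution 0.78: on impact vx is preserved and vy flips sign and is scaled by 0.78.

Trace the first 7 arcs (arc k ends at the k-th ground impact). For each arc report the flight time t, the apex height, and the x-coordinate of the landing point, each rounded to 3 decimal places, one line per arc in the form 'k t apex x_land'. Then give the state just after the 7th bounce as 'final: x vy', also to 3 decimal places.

1 4.842 37.987 71.620
2 4.344 23.111 135.861
3 3.388 14.061 185.968
4 2.643 8.555 225.052
5 2.061 5.205 255.538
6 1.608 3.166 279.317
7 1.254 1.926 297.864
final: 297.864 4.793

Arc 1: start y=17.230, vy=20.170 → t=4.842, apex=37.987, x_land=71.620, impact vy=-27.286
  bounce: vy ← 0.78·27.286 = 21.283
Arc 2: start y=0.000, vy=21.283 → t=4.344, apex=23.111, x_land=135.861, impact vy=-21.283
  bounce: vy ← 0.78·21.283 = 16.601
Arc 3: start y=0.000, vy=16.601 → t=3.388, apex=14.061, x_land=185.968, impact vy=-16.601
  bounce: vy ← 0.78·16.601 = 12.949
Arc 4: start y=0.000, vy=12.949 → t=2.643, apex=8.555, x_land=225.052, impact vy=-12.949
  bounce: vy ← 0.78·12.949 = 10.100
Arc 5: start y=0.000, vy=10.100 → t=2.061, apex=5.205, x_land=255.538, impact vy=-10.100
  bounce: vy ← 0.78·10.100 = 7.878
Arc 6: start y=0.000, vy=7.878 → t=1.608, apex=3.166, x_land=279.317, impact vy=-7.878
  bounce: vy ← 0.78·7.878 = 6.145
Arc 7: start y=0.000, vy=6.145 → t=1.254, apex=1.926, x_land=297.864, impact vy=-6.145
  bounce: vy ← 0.78·6.145 = 4.793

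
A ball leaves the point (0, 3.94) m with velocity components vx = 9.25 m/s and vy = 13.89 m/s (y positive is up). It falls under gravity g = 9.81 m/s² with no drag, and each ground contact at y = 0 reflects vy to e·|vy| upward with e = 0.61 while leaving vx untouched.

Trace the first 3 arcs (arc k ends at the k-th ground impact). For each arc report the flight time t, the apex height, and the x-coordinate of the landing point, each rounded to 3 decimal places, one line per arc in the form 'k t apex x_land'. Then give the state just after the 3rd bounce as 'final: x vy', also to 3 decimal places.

Arc 1: start y=3.940, vy=13.890 → t=3.092, apex=13.773, x_land=28.598, impact vy=-16.439
  bounce: vy ← 0.61·16.439 = 10.028
Arc 2: start y=0.000, vy=10.028 → t=2.044, apex=5.125, x_land=47.508, impact vy=-10.028
  bounce: vy ← 0.61·10.028 = 6.117
Arc 3: start y=0.000, vy=6.117 → t=1.247, apex=1.907, x_land=59.043, impact vy=-6.117
  bounce: vy ← 0.61·6.117 = 3.731

1 3.092 13.773 28.598
2 2.044 5.125 47.508
3 1.247 1.907 59.043
final: 59.043 3.731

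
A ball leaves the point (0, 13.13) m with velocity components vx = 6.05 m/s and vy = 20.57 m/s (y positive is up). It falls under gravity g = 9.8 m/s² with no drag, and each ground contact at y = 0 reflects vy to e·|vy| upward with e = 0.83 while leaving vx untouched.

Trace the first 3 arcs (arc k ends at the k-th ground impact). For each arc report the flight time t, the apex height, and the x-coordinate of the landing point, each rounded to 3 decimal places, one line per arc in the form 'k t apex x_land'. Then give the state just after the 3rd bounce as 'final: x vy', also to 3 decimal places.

Arc 1: start y=13.130, vy=20.570 → t=4.761, apex=34.718, x_land=28.803, impact vy=-26.086
  bounce: vy ← 0.83·26.086 = 21.651
Arc 2: start y=0.000, vy=21.651 → t=4.419, apex=23.917, x_land=55.536, impact vy=-21.651
  bounce: vy ← 0.83·21.651 = 17.971
Arc 3: start y=0.000, vy=17.971 → t=3.667, apex=16.477, x_land=77.724, impact vy=-17.971
  bounce: vy ← 0.83·17.971 = 14.916

1 4.761 34.718 28.803
2 4.419 23.917 55.536
3 3.667 16.477 77.724
final: 77.724 14.916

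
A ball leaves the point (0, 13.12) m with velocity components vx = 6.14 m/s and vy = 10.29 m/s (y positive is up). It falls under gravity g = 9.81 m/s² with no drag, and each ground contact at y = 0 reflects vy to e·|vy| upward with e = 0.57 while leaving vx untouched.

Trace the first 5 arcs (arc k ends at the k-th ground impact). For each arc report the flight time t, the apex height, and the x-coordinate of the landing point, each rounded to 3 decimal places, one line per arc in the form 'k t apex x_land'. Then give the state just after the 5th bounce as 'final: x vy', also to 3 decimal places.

Arc 1: start y=13.120, vy=10.290 → t=2.992, apex=18.517, x_land=18.370, impact vy=-19.060
  bounce: vy ← 0.57·19.060 = 10.864
Arc 2: start y=0.000, vy=10.864 → t=2.215, apex=6.016, x_land=31.970, impact vy=-10.864
  bounce: vy ← 0.57·10.864 = 6.193
Arc 3: start y=0.000, vy=6.193 → t=1.263, apex=1.955, x_land=39.722, impact vy=-6.193
  bounce: vy ← 0.57·6.193 = 3.530
Arc 4: start y=0.000, vy=3.530 → t=0.720, apex=0.635, x_land=44.141, impact vy=-3.530
  bounce: vy ← 0.57·3.530 = 2.012
Arc 5: start y=0.000, vy=2.012 → t=0.410, apex=0.206, x_land=46.659, impact vy=-2.012
  bounce: vy ← 0.57·2.012 = 1.147

1 2.992 18.517 18.370
2 2.215 6.016 31.970
3 1.263 1.955 39.722
4 0.720 0.635 44.141
5 0.410 0.206 46.659
final: 46.659 1.147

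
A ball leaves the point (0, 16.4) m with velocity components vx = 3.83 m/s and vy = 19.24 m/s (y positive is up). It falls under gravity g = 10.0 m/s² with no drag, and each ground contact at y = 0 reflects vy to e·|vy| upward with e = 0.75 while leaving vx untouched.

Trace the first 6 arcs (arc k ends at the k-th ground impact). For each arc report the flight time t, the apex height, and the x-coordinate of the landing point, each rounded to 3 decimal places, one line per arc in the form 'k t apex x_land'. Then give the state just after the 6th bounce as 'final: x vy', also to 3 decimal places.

1 4.566 34.909 17.489
2 3.963 19.636 32.669
3 2.973 11.045 44.054
4 2.229 6.213 52.593
5 1.672 3.495 58.997
6 1.254 1.966 63.800
final: 63.800 4.703

Arc 1: start y=16.400, vy=19.240 → t=4.566, apex=34.909, x_land=17.489, impact vy=-26.423
  bounce: vy ← 0.75·26.423 = 19.817
Arc 2: start y=0.000, vy=19.817 → t=3.963, apex=19.636, x_land=32.669, impact vy=-19.817
  bounce: vy ← 0.75·19.817 = 14.863
Arc 3: start y=0.000, vy=14.863 → t=2.973, apex=11.045, x_land=44.054, impact vy=-14.863
  bounce: vy ← 0.75·14.863 = 11.147
Arc 4: start y=0.000, vy=11.147 → t=2.229, apex=6.213, x_land=52.593, impact vy=-11.147
  bounce: vy ← 0.75·11.147 = 8.360
Arc 5: start y=0.000, vy=8.360 → t=1.672, apex=3.495, x_land=58.997, impact vy=-8.360
  bounce: vy ← 0.75·8.360 = 6.270
Arc 6: start y=0.000, vy=6.270 → t=1.254, apex=1.966, x_land=63.800, impact vy=-6.270
  bounce: vy ← 0.75·6.270 = 4.703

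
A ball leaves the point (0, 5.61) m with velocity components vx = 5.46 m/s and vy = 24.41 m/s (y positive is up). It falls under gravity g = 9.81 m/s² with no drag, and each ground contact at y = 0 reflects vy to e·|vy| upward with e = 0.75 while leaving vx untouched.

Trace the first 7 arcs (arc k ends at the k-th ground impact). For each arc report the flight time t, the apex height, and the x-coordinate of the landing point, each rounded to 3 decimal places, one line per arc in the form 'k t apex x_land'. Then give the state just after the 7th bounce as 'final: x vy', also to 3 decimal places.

Arc 1: start y=5.610, vy=24.410 → t=5.197, apex=35.979, x_land=28.374, impact vy=-26.569
  bounce: vy ← 0.75·26.569 = 19.927
Arc 2: start y=0.000, vy=19.927 → t=4.063, apex=20.238, x_land=50.555, impact vy=-19.927
  bounce: vy ← 0.75·19.927 = 14.945
Arc 3: start y=0.000, vy=14.945 → t=3.047, apex=11.384, x_land=67.191, impact vy=-14.945
  bounce: vy ← 0.75·14.945 = 11.209
Arc 4: start y=0.000, vy=11.209 → t=2.285, apex=6.404, x_land=79.668, impact vy=-11.209
  bounce: vy ← 0.75·11.209 = 8.407
Arc 5: start y=0.000, vy=8.407 → t=1.714, apex=3.602, x_land=89.026, impact vy=-8.407
  bounce: vy ← 0.75·8.407 = 6.305
Arc 6: start y=0.000, vy=6.305 → t=1.285, apex=2.026, x_land=96.045, impact vy=-6.305
  bounce: vy ← 0.75·6.305 = 4.729
Arc 7: start y=0.000, vy=4.729 → t=0.964, apex=1.140, x_land=101.308, impact vy=-4.729
  bounce: vy ← 0.75·4.729 = 3.547

1 5.197 35.979 28.374
2 4.063 20.238 50.555
3 3.047 11.384 67.191
4 2.285 6.404 79.668
5 1.714 3.602 89.026
6 1.285 2.026 96.045
7 0.964 1.140 101.308
final: 101.308 3.547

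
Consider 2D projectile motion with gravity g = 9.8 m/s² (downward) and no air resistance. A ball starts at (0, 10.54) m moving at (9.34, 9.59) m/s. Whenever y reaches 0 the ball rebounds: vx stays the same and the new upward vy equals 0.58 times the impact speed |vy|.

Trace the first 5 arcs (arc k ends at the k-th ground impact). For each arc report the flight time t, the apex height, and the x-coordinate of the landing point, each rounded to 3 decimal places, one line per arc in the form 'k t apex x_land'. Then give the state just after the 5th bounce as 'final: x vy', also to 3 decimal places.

Arc 1: start y=10.540, vy=9.590 → t=2.742, apex=15.232, x_land=25.607, impact vy=-17.279
  bounce: vy ← 0.58·17.279 = 10.022
Arc 2: start y=0.000, vy=10.022 → t=2.045, apex=5.124, x_land=44.710, impact vy=-10.022
  bounce: vy ← 0.58·10.022 = 5.813
Arc 3: start y=0.000, vy=5.813 → t=1.186, apex=1.724, x_land=55.789, impact vy=-5.813
  bounce: vy ← 0.58·5.813 = 3.371
Arc 4: start y=0.000, vy=3.371 → t=0.688, apex=0.580, x_land=62.215, impact vy=-3.371
  bounce: vy ← 0.58·3.371 = 1.955
Arc 5: start y=0.000, vy=1.955 → t=0.399, apex=0.195, x_land=65.943, impact vy=-1.955
  bounce: vy ← 0.58·1.955 = 1.134

1 2.742 15.232 25.607
2 2.045 5.124 44.710
3 1.186 1.724 55.789
4 0.688 0.580 62.215
5 0.399 0.195 65.943
final: 65.943 1.134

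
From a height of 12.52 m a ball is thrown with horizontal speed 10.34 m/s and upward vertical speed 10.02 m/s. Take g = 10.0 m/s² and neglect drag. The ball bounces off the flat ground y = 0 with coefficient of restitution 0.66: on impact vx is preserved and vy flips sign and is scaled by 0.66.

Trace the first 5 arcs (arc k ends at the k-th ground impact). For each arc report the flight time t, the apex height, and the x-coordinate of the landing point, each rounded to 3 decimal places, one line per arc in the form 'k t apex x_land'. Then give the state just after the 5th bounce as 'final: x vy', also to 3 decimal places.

Arc 1: start y=12.520, vy=10.020 → t=2.875, apex=17.540, x_land=29.727, impact vy=-18.730
  bounce: vy ← 0.66·18.730 = 12.362
Arc 2: start y=0.000, vy=12.362 → t=2.472, apex=7.640, x_land=55.291, impact vy=-12.362
  bounce: vy ← 0.66·12.362 = 8.159
Arc 3: start y=0.000, vy=8.159 → t=1.632, apex=3.328, x_land=72.163, impact vy=-8.159
  bounce: vy ← 0.66·8.159 = 5.385
Arc 4: start y=0.000, vy=5.385 → t=1.077, apex=1.450, x_land=83.299, impact vy=-5.385
  bounce: vy ← 0.66·5.385 = 3.554
Arc 5: start y=0.000, vy=3.554 → t=0.711, apex=0.632, x_land=90.648, impact vy=-3.554
  bounce: vy ← 0.66·3.554 = 2.346

1 2.875 17.540 29.727
2 2.472 7.640 55.291
3 1.632 3.328 72.163
4 1.077 1.450 83.299
5 0.711 0.632 90.648
final: 90.648 2.346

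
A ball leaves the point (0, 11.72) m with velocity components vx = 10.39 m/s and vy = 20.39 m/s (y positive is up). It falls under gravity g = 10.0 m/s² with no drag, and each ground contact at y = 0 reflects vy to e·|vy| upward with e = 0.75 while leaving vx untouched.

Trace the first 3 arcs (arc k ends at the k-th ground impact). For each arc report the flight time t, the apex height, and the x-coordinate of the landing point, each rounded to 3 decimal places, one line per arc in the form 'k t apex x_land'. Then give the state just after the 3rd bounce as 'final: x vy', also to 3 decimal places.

Arc 1: start y=11.720, vy=20.390 → t=4.589, apex=32.508, x_land=47.678, impact vy=-25.498
  bounce: vy ← 0.75·25.498 = 19.124
Arc 2: start y=0.000, vy=19.124 → t=3.825, apex=18.286, x_land=87.416, impact vy=-19.124
  bounce: vy ← 0.75·19.124 = 14.343
Arc 3: start y=0.000, vy=14.343 → t=2.869, apex=10.286, x_land=117.221, impact vy=-14.343
  bounce: vy ← 0.75·14.343 = 10.757

1 4.589 32.508 47.678
2 3.825 18.286 87.416
3 2.869 10.286 117.221
final: 117.221 10.757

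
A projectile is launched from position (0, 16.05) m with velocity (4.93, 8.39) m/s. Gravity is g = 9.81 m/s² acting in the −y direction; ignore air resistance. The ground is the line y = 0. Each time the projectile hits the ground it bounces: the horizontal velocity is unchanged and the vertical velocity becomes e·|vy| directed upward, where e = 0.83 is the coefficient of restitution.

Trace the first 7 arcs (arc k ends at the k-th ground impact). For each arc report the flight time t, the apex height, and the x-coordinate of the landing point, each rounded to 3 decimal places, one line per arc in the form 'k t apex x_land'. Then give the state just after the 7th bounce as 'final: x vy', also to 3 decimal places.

Arc 1: start y=16.050, vy=8.390 → t=2.856, apex=19.638, x_land=14.081, impact vy=-19.629
  bounce: vy ← 0.83·19.629 = 16.292
Arc 2: start y=0.000, vy=16.292 → t=3.322, apex=13.528, x_land=30.456, impact vy=-16.292
  bounce: vy ← 0.83·16.292 = 13.522
Arc 3: start y=0.000, vy=13.522 → t=2.757, apex=9.320, x_land=44.047, impact vy=-13.522
  bounce: vy ← 0.83·13.522 = 11.224
Arc 4: start y=0.000, vy=11.224 → t=2.288, apex=6.420, x_land=55.328, impact vy=-11.224
  bounce: vy ← 0.83·11.224 = 9.316
Arc 5: start y=0.000, vy=9.316 → t=1.899, apex=4.423, x_land=64.691, impact vy=-9.316
  bounce: vy ← 0.83·9.316 = 7.732
Arc 6: start y=0.000, vy=7.732 → t=1.576, apex=3.047, x_land=72.462, impact vy=-7.732
  bounce: vy ← 0.83·7.732 = 6.417
Arc 7: start y=0.000, vy=6.417 → t=1.308, apex=2.099, x_land=78.912, impact vy=-6.417
  bounce: vy ← 0.83·6.417 = 5.327

1 2.856 19.638 14.081
2 3.322 13.528 30.456
3 2.757 9.320 44.047
4 2.288 6.420 55.328
5 1.899 4.423 64.691
6 1.576 3.047 72.462
7 1.308 2.099 78.912
final: 78.912 5.327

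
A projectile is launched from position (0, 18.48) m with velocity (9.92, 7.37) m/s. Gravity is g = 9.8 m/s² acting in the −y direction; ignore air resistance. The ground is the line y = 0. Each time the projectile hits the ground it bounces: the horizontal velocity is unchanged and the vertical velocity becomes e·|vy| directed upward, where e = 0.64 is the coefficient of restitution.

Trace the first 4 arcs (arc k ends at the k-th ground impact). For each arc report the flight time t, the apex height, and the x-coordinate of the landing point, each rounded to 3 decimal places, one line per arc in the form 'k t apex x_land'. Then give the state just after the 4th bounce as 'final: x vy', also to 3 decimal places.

Arc 1: start y=18.480, vy=7.370 → t=2.835, apex=21.251, x_land=28.119, impact vy=-20.409
  bounce: vy ← 0.64·20.409 = 13.062
Arc 2: start y=0.000, vy=13.062 → t=2.666, apex=8.705, x_land=54.562, impact vy=-13.062
  bounce: vy ← 0.64·13.062 = 8.360
Arc 3: start y=0.000, vy=8.360 → t=1.706, apex=3.565, x_land=71.486, impact vy=-8.360
  bounce: vy ← 0.64·8.360 = 5.350
Arc 4: start y=0.000, vy=5.350 → t=1.092, apex=1.460, x_land=82.317, impact vy=-5.350
  bounce: vy ← 0.64·5.350 = 3.424

1 2.835 21.251 28.119
2 2.666 8.705 54.562
3 1.706 3.565 71.486
4 1.092 1.460 82.317
final: 82.317 3.424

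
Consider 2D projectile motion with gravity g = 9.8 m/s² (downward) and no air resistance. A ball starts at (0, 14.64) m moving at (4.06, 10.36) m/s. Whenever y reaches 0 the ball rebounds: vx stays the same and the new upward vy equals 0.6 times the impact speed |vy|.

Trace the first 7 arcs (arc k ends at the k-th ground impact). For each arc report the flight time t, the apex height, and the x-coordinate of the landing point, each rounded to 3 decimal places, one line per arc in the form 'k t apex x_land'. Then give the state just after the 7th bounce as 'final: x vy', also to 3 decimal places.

Arc 1: start y=14.640, vy=10.360 → t=3.083, apex=20.116, x_land=12.518, impact vy=-19.856
  bounce: vy ← 0.6·19.856 = 11.914
Arc 2: start y=0.000, vy=11.914 → t=2.431, apex=7.242, x_land=22.390, impact vy=-11.914
  bounce: vy ← 0.6·11.914 = 7.148
Arc 3: start y=0.000, vy=7.148 → t=1.459, apex=2.607, x_land=28.312, impact vy=-7.148
  bounce: vy ← 0.6·7.148 = 4.289
Arc 4: start y=0.000, vy=4.289 → t=0.875, apex=0.939, x_land=31.866, impact vy=-4.289
  bounce: vy ← 0.6·4.289 = 2.573
Arc 5: start y=0.000, vy=2.573 → t=0.525, apex=0.338, x_land=33.998, impact vy=-2.573
  bounce: vy ← 0.6·2.573 = 1.544
Arc 6: start y=0.000, vy=1.544 → t=0.315, apex=0.122, x_land=35.278, impact vy=-1.544
  bounce: vy ← 0.6·1.544 = 0.926
Arc 7: start y=0.000, vy=0.926 → t=0.189, apex=0.044, x_land=36.045, impact vy=-0.926
  bounce: vy ← 0.6·0.926 = 0.556

1 3.083 20.116 12.518
2 2.431 7.242 22.390
3 1.459 2.607 28.312
4 0.875 0.939 31.866
5 0.525 0.338 33.998
6 0.315 0.122 35.278
7 0.189 0.044 36.045
final: 36.045 0.556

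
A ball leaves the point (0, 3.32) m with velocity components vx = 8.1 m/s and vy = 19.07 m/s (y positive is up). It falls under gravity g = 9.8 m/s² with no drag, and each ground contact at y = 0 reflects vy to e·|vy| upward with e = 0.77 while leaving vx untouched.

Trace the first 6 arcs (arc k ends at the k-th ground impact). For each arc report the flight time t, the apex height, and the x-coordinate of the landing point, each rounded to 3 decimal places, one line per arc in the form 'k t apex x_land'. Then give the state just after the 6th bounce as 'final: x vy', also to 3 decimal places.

Arc 1: start y=3.320, vy=19.070 → t=4.059, apex=21.874, x_land=32.876, impact vy=-20.706
  bounce: vy ← 0.77·20.706 = 15.944
Arc 2: start y=0.000, vy=15.944 → t=3.254, apex=12.969, x_land=59.232, impact vy=-15.944
  bounce: vy ← 0.77·15.944 = 12.277
Arc 3: start y=0.000, vy=12.277 → t=2.505, apex=7.689, x_land=79.526, impact vy=-12.277
  bounce: vy ← 0.77·12.277 = 9.453
Arc 4: start y=0.000, vy=9.453 → t=1.929, apex=4.559, x_land=95.152, impact vy=-9.453
  bounce: vy ← 0.77·9.453 = 7.279
Arc 5: start y=0.000, vy=7.279 → t=1.485, apex=2.703, x_land=107.184, impact vy=-7.279
  bounce: vy ← 0.77·7.279 = 5.605
Arc 6: start y=0.000, vy=5.605 → t=1.144, apex=1.603, x_land=116.449, impact vy=-5.605
  bounce: vy ← 0.77·5.605 = 4.316

1 4.059 21.874 32.876
2 3.254 12.969 59.232
3 2.505 7.689 79.526
4 1.929 4.559 95.152
5 1.485 2.703 107.184
6 1.144 1.603 116.449
final: 116.449 4.316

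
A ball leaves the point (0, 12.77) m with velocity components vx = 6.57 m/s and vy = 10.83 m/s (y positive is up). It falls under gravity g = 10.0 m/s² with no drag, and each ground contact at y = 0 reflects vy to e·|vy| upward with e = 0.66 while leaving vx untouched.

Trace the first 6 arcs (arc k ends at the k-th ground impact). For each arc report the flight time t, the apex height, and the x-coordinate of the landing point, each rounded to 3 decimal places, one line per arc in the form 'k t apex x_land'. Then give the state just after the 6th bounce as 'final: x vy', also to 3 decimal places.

1 3.014 18.634 19.799
2 2.548 8.117 36.541
3 1.682 3.536 47.591
4 1.110 1.540 54.884
5 0.733 0.671 59.697
6 0.484 0.292 62.874
final: 62.874 1.596

Arc 1: start y=12.770, vy=10.830 → t=3.014, apex=18.634, x_land=19.799, impact vy=-19.305
  bounce: vy ← 0.66·19.305 = 12.741
Arc 2: start y=0.000, vy=12.741 → t=2.548, apex=8.117, x_land=36.541, impact vy=-12.741
  bounce: vy ← 0.66·12.741 = 8.409
Arc 3: start y=0.000, vy=8.409 → t=1.682, apex=3.536, x_land=47.591, impact vy=-8.409
  bounce: vy ← 0.66·8.409 = 5.550
Arc 4: start y=0.000, vy=5.550 → t=1.110, apex=1.540, x_land=54.884, impact vy=-5.550
  bounce: vy ← 0.66·5.550 = 3.663
Arc 5: start y=0.000, vy=3.663 → t=0.733, apex=0.671, x_land=59.697, impact vy=-3.663
  bounce: vy ← 0.66·3.663 = 2.418
Arc 6: start y=0.000, vy=2.418 → t=0.484, apex=0.292, x_land=62.874, impact vy=-2.418
  bounce: vy ← 0.66·2.418 = 1.596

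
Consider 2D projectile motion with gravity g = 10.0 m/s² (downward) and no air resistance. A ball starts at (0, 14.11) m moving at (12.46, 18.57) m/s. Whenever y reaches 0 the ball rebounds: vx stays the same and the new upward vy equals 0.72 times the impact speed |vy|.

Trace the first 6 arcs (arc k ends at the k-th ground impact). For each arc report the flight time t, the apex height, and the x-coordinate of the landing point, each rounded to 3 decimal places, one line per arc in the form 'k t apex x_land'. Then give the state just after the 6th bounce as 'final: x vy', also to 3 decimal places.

Arc 1: start y=14.110, vy=18.570 → t=4.361, apex=31.352, x_land=54.339, impact vy=-25.041
  bounce: vy ← 0.72·25.041 = 18.029
Arc 2: start y=0.000, vy=18.029 → t=3.606, apex=16.253, x_land=99.268, impact vy=-18.029
  bounce: vy ← 0.72·18.029 = 12.981
Arc 3: start y=0.000, vy=12.981 → t=2.596, apex=8.426, x_land=131.618, impact vy=-12.981
  bounce: vy ← 0.72·12.981 = 9.346
Arc 4: start y=0.000, vy=9.346 → t=1.869, apex=4.368, x_land=154.909, impact vy=-9.346
  bounce: vy ← 0.72·9.346 = 6.729
Arc 5: start y=0.000, vy=6.729 → t=1.346, apex=2.264, x_land=171.679, impact vy=-6.729
  bounce: vy ← 0.72·6.729 = 4.845
Arc 6: start y=0.000, vy=4.845 → t=0.969, apex=1.174, x_land=183.753, impact vy=-4.845
  bounce: vy ← 0.72·4.845 = 3.489

1 4.361 31.352 54.339
2 3.606 16.253 99.268
3 2.596 8.426 131.618
4 1.869 4.368 154.909
5 1.346 2.264 171.679
6 0.969 1.174 183.753
final: 183.753 3.489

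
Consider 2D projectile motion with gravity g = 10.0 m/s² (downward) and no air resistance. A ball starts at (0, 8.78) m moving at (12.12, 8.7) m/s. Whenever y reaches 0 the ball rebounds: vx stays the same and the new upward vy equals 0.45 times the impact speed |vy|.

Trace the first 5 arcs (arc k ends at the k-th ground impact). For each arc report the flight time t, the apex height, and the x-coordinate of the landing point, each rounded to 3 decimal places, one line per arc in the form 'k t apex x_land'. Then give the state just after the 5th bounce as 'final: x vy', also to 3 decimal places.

1 2.455 12.564 29.757
2 1.427 2.544 47.049
3 0.642 0.515 54.830
4 0.289 0.104 58.331
5 0.130 0.021 59.907
final: 59.907 0.293

Arc 1: start y=8.780, vy=8.700 → t=2.455, apex=12.564, x_land=29.757, impact vy=-15.852
  bounce: vy ← 0.45·15.852 = 7.133
Arc 2: start y=0.000, vy=7.133 → t=1.427, apex=2.544, x_land=47.049, impact vy=-7.133
  bounce: vy ← 0.45·7.133 = 3.210
Arc 3: start y=0.000, vy=3.210 → t=0.642, apex=0.515, x_land=54.830, impact vy=-3.210
  bounce: vy ← 0.45·3.210 = 1.445
Arc 4: start y=0.000, vy=1.445 → t=0.289, apex=0.104, x_land=58.331, impact vy=-1.445
  bounce: vy ← 0.45·1.445 = 0.650
Arc 5: start y=0.000, vy=0.650 → t=0.130, apex=0.021, x_land=59.907, impact vy=-0.650
  bounce: vy ← 0.45·0.650 = 0.293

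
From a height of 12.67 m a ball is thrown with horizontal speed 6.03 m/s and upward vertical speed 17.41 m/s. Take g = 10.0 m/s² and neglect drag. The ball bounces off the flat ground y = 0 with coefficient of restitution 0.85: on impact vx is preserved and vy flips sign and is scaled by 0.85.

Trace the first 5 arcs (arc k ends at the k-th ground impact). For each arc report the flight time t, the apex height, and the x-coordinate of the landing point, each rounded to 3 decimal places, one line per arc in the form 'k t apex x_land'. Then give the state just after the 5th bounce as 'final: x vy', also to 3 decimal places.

Arc 1: start y=12.670, vy=17.410 → t=4.100, apex=27.825, x_land=24.723, impact vy=-23.590
  bounce: vy ← 0.85·23.590 = 20.052
Arc 2: start y=0.000, vy=20.052 → t=4.010, apex=20.104, x_land=48.906, impact vy=-20.052
  bounce: vy ← 0.85·20.052 = 17.044
Arc 3: start y=0.000, vy=17.044 → t=3.409, apex=14.525, x_land=69.461, impact vy=-17.044
  bounce: vy ← 0.85·17.044 = 14.487
Arc 4: start y=0.000, vy=14.487 → t=2.897, apex=10.494, x_land=86.933, impact vy=-14.487
  bounce: vy ← 0.85·14.487 = 12.314
Arc 5: start y=0.000, vy=12.314 → t=2.463, apex=7.582, x_land=101.784, impact vy=-12.314
  bounce: vy ← 0.85·12.314 = 10.467

1 4.100 27.825 24.723
2 4.010 20.104 48.906
3 3.409 14.525 69.461
4 2.897 10.494 86.933
5 2.463 7.582 101.784
final: 101.784 10.467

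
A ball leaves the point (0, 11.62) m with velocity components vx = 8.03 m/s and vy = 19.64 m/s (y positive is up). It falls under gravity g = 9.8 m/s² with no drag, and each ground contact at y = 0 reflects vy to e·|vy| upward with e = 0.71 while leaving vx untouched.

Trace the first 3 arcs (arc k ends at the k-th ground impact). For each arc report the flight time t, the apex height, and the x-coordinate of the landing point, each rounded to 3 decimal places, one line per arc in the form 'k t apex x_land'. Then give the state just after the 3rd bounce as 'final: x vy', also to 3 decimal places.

Arc 1: start y=11.620, vy=19.640 → t=4.531, apex=31.300, x_land=36.388, impact vy=-24.769
  bounce: vy ← 0.71·24.769 = 17.586
Arc 2: start y=0.000, vy=17.586 → t=3.589, apex=15.778, x_land=65.207, impact vy=-17.586
  bounce: vy ← 0.71·17.586 = 12.486
Arc 3: start y=0.000, vy=12.486 → t=2.548, apex=7.954, x_land=85.668, impact vy=-12.486
  bounce: vy ← 0.71·12.486 = 8.865

1 4.531 31.300 36.388
2 3.589 15.778 65.207
3 2.548 7.954 85.668
final: 85.668 8.865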